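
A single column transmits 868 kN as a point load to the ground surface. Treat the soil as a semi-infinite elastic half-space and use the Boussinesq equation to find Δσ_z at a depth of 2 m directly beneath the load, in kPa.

Δσ_z ≈ 104 kPa

Boussinesq vertical stress below a point load on an elastic half-space:
Δσ_z = 3P/(2πz²) · [1 + (r/z)²]^(−5/2)
r/z = 0/2 = 0; [1+(r/z)²]^(−5/2) = 1.
Δσ_z = 3×868/(2π×2²) × 1 = 103.61 × 1 = 103.6 kPa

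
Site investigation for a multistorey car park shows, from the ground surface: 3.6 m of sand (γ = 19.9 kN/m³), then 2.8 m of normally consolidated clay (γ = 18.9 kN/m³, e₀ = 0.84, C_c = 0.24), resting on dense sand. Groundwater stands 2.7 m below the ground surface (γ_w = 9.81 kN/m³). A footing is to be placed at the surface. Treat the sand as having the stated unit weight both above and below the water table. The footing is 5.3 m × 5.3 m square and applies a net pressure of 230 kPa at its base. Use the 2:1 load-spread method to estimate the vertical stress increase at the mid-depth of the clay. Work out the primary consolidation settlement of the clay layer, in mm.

S_c ≈ 93.8 mm

Mid-depth of clay below the ground surface: z = 3.6 + 2.8/2 = 5 m.
Total vertical stress at mid-clay: σ_v = 19.9×3.6 + 18.9×1.4 = 98.1 kPa.
Pore pressure: u = 9.81×(5 − 2.7) = 22.563 kPa.
Initial effective stress: σ'_0 = σ_v − u = 98.1 − 22.563 = 75.537 kPa.
Stress increase at mid-clay by the 2:1 spreading method:
Δσ = qBL/((B+z)(L+z)) = 230×5.3×5.3/((5.3+5)(5.3+5)) = 60.898 kPa
Final effective stress: σ'_f = σ'_0 + Δσ = 75.537 + 60.898 = 136.44 kPa.
Normally consolidated clay, so the full stress increment lies on the virgin compression line:
S_c = C_c·H/(1+e₀)·log₁₀(σ'_f/σ'_0) = 0.24×2.8/(1+0.84)×log₁₀(136.44/75.537)
    = 0.36522 × 0.25678 = 0.09378 m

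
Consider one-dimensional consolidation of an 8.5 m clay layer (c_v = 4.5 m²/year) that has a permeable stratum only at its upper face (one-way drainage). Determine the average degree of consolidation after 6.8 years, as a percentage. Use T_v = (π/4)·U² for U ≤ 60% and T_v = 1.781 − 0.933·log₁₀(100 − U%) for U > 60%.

U ≈ 71.5 %

Drainage path length: H_d = H = 8.5 m (single drainage).
T_v = c_v·t/H_d² = 4.5×6.8/8.5² = 0.42353.
T_v = 0.42353 corresponds to the U > 60% branch:
U = 1 − 10^((1.781 − T_v)/0.933)/100 = 0.7149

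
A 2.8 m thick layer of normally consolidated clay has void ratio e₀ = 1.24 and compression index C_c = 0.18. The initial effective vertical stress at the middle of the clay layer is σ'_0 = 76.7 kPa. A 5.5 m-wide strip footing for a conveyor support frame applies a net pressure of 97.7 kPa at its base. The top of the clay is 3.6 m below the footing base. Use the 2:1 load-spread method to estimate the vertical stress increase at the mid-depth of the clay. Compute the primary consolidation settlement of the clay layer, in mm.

S_c ≈ 50 mm

Mid-depth of clay below the footing base: z = 3.6 + 2.8/2 = 5 m.
Stress increase at mid-clay by the 2:1 spreading method:
Δσ = qB/(B+z) = 97.7×5.5/(5.5+5) = 51.176 kPa
Final effective stress: σ'_f = σ'_0 + Δσ = 76.7 + 51.176 = 127.88 kPa.
Normally consolidated clay, so the full stress increment lies on the virgin compression line:
S_c = C_c·H/(1+e₀)·log₁₀(σ'_f/σ'_0) = 0.18×2.8/(1+1.24)×log₁₀(127.88/76.7)
    = 0.225 × 0.22201 = 0.04995 m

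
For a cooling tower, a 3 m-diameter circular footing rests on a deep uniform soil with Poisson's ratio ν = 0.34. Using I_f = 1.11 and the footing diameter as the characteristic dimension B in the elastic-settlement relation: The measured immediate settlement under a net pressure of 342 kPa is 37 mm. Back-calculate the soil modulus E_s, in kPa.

E_s ≈ 27200 kPa

S_e = q·B·(1−ν²)/E_s · I_f  ⇒  E_s = q·B·(1−ν²)·I_f / S_e.
E_s = 342 × 3 × 0.8844 × 1.11 / 0.037 = 27220 kPa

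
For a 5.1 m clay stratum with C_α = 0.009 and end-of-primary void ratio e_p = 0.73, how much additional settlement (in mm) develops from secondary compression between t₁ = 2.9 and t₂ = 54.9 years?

Secondary compression: S_s = C_α·H/(1+e_p)·log₁₀(t₂/t₁)
S_s = 0.009×5.1/(1+0.73)×log₁₀(54.9/2.9)
    = 0.02653 × 1.277 = 0.03389 m

S_s ≈ 33.9 mm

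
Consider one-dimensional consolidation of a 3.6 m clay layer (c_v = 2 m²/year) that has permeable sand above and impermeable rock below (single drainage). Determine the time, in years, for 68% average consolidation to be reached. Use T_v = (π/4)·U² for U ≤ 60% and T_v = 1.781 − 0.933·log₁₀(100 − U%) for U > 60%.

Drainage path length: H_d = H = 3.6 m (single drainage).
U > 60%: T_v = 1.781 − 0.933·log₁₀(100 − 68) = 0.3767.
t = T_v·H_d²/c_v = 0.3767×3.6²/2 = 2.441 years.

t ≈ 2.44 years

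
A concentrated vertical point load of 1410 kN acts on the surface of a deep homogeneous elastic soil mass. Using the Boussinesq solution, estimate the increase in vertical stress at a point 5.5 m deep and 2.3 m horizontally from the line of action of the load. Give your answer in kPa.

Δσ_z ≈ 14.9 kPa

Boussinesq vertical stress below a point load on an elastic half-space:
Δσ_z = 3P/(2πz²) · [1 + (r/z)²]^(−5/2)
r/z = 2.3/5.5 = 0.41818; [1+(r/z)²]^(−5/2) = 0.66837.
Δσ_z = 3×1410/(2π×5.5²) × 0.66837 = 22.255 × 0.66837 = 14.87 kPa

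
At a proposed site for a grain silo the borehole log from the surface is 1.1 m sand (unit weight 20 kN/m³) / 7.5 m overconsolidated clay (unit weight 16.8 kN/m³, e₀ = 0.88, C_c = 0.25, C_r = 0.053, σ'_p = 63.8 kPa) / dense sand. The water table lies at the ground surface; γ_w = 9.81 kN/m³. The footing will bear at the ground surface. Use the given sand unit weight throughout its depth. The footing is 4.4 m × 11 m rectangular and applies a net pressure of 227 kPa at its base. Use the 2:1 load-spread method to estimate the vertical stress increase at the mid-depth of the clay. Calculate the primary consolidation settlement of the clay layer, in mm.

Mid-depth of clay below the ground surface: z = 1.1 + 7.5/2 = 4.85 m.
Total vertical stress at mid-clay: σ_v = 20×1.1 + 16.8×3.75 = 85 kPa.
Pore pressure: u = 9.81×(4.85 − 0) = 47.578 kPa.
Initial effective stress: σ'_0 = σ_v − u = 85 − 47.578 = 37.422 kPa.
Stress increase at mid-clay by the 2:1 spreading method:
Δσ = qBL/((B+z)(L+z)) = 227×4.4×11/((4.4+4.85)(11+4.85)) = 74.938 kPa
Final effective stress: σ'_f = 37.422 + 74.938 = 112.36 kPa.
σ'_f = 112.36 > σ'_p = 63.8 kPa, so the stress path crosses the preconsolidation pressure — recompression up to σ'_p, then virgin compression beyond:
S_c = H/(1+e₀)·[C_r·log₁₀(σ'_p/σ'_0) + C_c·log₁₀(σ'_f/σ'_p)]
    = 7.5/1.88 × [0.053×log₁₀(63.8/37.422) + 0.25×log₁₀(112.36/63.8)]
    = 3.9894 × [0.01228 + 0.061448] = 0.2941 m

S_c ≈ 294 mm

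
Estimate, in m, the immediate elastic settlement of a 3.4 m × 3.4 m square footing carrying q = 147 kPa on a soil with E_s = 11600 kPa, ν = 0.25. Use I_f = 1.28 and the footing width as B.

Immediate (elastic) settlement: S_e = q·B·(1−ν²)/E_s · I_f.
S_e = 147 × 3.4 × (1 − 0.25²) / 11600 × 1.28
    = 147 × 3.4 × 0.9375 / 11600 × 1.28
    = 0.0517 m

S_e ≈ 0.0517 m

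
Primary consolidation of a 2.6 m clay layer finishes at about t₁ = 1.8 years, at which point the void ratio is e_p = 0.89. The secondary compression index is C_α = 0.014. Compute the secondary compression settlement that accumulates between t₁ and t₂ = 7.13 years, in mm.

S_s ≈ 11.5 mm

Secondary compression: S_s = C_α·H/(1+e_p)·log₁₀(t₂/t₁)
S_s = 0.014×2.6/(1+0.89)×log₁₀(7.13/1.8)
    = 0.01926 × 0.5978 = 0.01151 m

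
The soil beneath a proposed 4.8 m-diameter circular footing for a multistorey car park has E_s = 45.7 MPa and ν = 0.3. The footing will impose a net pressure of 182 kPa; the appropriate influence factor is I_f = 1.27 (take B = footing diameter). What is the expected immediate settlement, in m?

Immediate (elastic) settlement: S_e = q·B·(1−ν²)/E_s · I_f.
E_s = 45.7 MPa = 45700 kPa.
S_e = 182 × 4.8 × (1 − 0.3²) / 45700 × 1.27
    = 182 × 4.8 × 0.91 / 45700 × 1.27
    = 0.02209 m

S_e ≈ 0.0221 m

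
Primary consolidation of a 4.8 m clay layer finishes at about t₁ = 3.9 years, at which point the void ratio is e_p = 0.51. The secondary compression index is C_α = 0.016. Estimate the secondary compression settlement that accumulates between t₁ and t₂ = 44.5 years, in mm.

Secondary compression: S_s = C_α·H/(1+e_p)·log₁₀(t₂/t₁)
S_s = 0.016×4.8/(1+0.51)×log₁₀(44.5/3.9)
    = 0.05086 × 1.057 = 0.05378 m

S_s ≈ 53.8 mm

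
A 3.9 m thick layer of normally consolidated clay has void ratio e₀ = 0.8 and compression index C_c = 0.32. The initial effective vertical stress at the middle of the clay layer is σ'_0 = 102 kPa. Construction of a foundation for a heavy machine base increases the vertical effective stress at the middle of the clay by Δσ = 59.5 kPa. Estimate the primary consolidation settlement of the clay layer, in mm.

Final effective stress: σ'_f = σ'_0 + Δσ = 102 + 59.5 = 161.5 kPa.
Normally consolidated clay, so the full stress increment lies on the virgin compression line:
S_c = C_c·H/(1+e₀)·log₁₀(σ'_f/σ'_0) = 0.32×3.9/(1+0.8)×log₁₀(161.5/102)
    = 0.69333 × 0.19957 = 0.1384 m

S_c ≈ 138 mm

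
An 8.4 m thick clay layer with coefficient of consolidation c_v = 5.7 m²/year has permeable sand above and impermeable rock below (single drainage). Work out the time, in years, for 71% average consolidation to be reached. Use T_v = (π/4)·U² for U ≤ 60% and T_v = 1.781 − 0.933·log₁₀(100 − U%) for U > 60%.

Drainage path length: H_d = H = 8.4 m (single drainage).
U > 60%: T_v = 1.781 − 0.933·log₁₀(100 − 71) = 0.41658.
t = T_v·H_d²/c_v = 0.41658×8.4²/5.7 = 5.157 years.

t ≈ 5.16 years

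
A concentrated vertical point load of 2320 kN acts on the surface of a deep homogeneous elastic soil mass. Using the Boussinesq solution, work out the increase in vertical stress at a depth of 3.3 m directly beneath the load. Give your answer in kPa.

Δσ_z ≈ 102 kPa

Boussinesq vertical stress below a point load on an elastic half-space:
Δσ_z = 3P/(2πz²) · [1 + (r/z)²]^(−5/2)
r/z = 0/3.3 = 0; [1+(r/z)²]^(−5/2) = 1.
Δσ_z = 3×2320/(2π×3.3²) × 1 = 101.72 × 1 = 101.7 kPa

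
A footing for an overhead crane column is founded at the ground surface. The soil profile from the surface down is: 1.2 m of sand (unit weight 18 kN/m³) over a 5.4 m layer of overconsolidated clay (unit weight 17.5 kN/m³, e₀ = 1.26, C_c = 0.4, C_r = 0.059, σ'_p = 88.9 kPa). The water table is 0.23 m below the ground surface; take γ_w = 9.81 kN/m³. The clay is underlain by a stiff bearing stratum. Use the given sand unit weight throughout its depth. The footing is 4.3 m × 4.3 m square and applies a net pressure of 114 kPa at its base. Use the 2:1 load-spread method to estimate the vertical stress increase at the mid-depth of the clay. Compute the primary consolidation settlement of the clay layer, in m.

S_c ≈ 0.041 m

Mid-depth of clay below the ground surface: z = 1.2 + 5.4/2 = 3.9 m.
Total vertical stress at mid-clay: σ_v = 18×1.2 + 17.5×2.7 = 68.85 kPa.
Pore pressure: u = 9.81×(3.9 − 0.23) = 36.003 kPa.
Initial effective stress: σ'_0 = σ_v − u = 68.85 − 36.003 = 32.847 kPa.
Stress increase at mid-clay by the 2:1 spreading method:
Δσ = qBL/((B+z)(L+z)) = 114×4.3×4.3/((4.3+3.9)(4.3+3.9)) = 31.348 kPa
Final effective stress: σ'_f = 32.847 + 31.348 = 64.195 kPa.
σ'_f = 64.195 ≤ σ'_p = 88.9 kPa, so the clay remains overconsolidated and only the recompression index applies:
S_c = C_r·H/(1+e₀)·log₁₀(σ'_f/σ'_0) = 0.059×5.4/2.26×log₁₀(64.195/32.847)
    = 0.14097 × 0.29101 = 0.04103 m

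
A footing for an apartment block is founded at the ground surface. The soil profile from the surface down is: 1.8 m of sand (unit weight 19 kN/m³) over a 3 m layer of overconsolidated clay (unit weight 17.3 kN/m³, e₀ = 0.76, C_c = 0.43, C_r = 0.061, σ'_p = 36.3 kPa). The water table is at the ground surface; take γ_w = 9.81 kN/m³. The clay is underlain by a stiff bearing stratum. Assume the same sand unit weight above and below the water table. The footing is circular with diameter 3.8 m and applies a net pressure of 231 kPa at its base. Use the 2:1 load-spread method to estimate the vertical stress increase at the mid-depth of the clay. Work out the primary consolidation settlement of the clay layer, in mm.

Mid-depth of clay below the ground surface: z = 1.8 + 3/2 = 3.3 m.
Total vertical stress at mid-clay: σ_v = 19×1.8 + 17.3×1.5 = 60.15 kPa.
Pore pressure: u = 9.81×(3.3 − 0) = 32.373 kPa.
Initial effective stress: σ'_0 = σ_v − u = 60.15 − 32.373 = 27.777 kPa.
Stress increase at mid-clay by the 2:1 spreading method:
Δσ ≈ qD²/(D+z)² = 231×3.8²/(3.8+3.3)² = 66.17 kPa
Final effective stress: σ'_f = 27.777 + 66.17 = 93.947 kPa.
σ'_f = 93.947 > σ'_p = 36.3 kPa, so the stress path crosses the preconsolidation pressure — recompression up to σ'_p, then virgin compression beyond:
S_c = H/(1+e₀)·[C_r·log₁₀(σ'_p/σ'_0) + C_c·log₁₀(σ'_f/σ'_p)]
    = 3/1.76 × [0.061×log₁₀(36.3/27.777) + 0.43×log₁₀(93.947/36.3)]
    = 1.7045 × [0.0070895 + 0.17758] = 0.3148 m

S_c ≈ 315 mm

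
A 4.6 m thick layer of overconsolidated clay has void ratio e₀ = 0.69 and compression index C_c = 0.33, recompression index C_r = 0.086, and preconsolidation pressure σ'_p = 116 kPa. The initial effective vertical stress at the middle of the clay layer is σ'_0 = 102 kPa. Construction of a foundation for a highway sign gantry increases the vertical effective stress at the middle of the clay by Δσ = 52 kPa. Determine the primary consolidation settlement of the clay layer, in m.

Final effective stress: σ'_f = 102 + 52 = 154 kPa.
σ'_f = 154 > σ'_p = 116 kPa, so the stress path crosses the preconsolidation pressure — recompression up to σ'_p, then virgin compression beyond:
S_c = H/(1+e₀)·[C_r·log₁₀(σ'_p/σ'_0) + C_c·log₁₀(σ'_f/σ'_p)]
    = 4.6/1.69 × [0.086×log₁₀(116/102) + 0.33×log₁₀(154/116)]
    = 2.7219 × [0.0048038 + 0.040611] = 0.1236 m

S_c ≈ 0.124 m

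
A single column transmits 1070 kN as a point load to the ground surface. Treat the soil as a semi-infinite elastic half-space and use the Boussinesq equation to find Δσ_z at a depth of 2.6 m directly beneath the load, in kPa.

Δσ_z ≈ 75.6 kPa

Boussinesq vertical stress below a point load on an elastic half-space:
Δσ_z = 3P/(2πz²) · [1 + (r/z)²]^(−5/2)
r/z = 0/2.6 = 0; [1+(r/z)²]^(−5/2) = 1.
Δσ_z = 3×1070/(2π×2.6²) × 1 = 75.575 × 1 = 75.58 kPa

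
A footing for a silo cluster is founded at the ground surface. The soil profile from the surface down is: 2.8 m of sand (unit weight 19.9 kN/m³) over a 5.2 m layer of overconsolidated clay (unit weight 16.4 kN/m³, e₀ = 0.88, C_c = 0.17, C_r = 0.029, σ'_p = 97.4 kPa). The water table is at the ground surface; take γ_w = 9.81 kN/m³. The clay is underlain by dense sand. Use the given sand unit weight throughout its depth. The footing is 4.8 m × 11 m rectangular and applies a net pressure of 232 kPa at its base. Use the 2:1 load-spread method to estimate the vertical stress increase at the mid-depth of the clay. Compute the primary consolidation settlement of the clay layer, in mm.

S_c ≈ 66.8 mm

Mid-depth of clay below the ground surface: z = 2.8 + 5.2/2 = 5.4 m.
Total vertical stress at mid-clay: σ_v = 19.9×2.8 + 16.4×2.6 = 98.36 kPa.
Pore pressure: u = 9.81×(5.4 − 0) = 52.974 kPa.
Initial effective stress: σ'_0 = σ_v − u = 98.36 − 52.974 = 45.386 kPa.
Stress increase at mid-clay by the 2:1 spreading method:
Δσ = qBL/((B+z)(L+z)) = 232×4.8×11/((4.8+5.4)(11+5.4)) = 73.228 kPa
Final effective stress: σ'_f = 45.386 + 73.228 = 118.61 kPa.
σ'_f = 118.61 > σ'_p = 97.4 kPa, so the stress path crosses the preconsolidation pressure — recompression up to σ'_p, then virgin compression beyond:
S_c = H/(1+e₀)·[C_r·log₁₀(σ'_p/σ'_0) + C_c·log₁₀(σ'_f/σ'_p)]
    = 5.2/1.88 × [0.029×log₁₀(97.4/45.386) + 0.17×log₁₀(118.61/97.4)]
    = 2.766 × [0.0096175 + 0.014546] = 0.06684 m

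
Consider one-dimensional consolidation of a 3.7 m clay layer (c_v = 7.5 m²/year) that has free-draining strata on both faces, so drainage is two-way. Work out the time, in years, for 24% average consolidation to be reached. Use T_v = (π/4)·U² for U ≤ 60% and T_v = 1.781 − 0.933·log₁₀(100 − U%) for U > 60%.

Drainage path length: H_d = H/2 = 1.85 m (double drainage).
U ≤ 60%: T_v = (π/4)·U² = (π/4)×0.24² = 0.045239.
t = T_v·H_d²/c_v = 0.045239×1.85²/7.5 = 0.02064 years.

t ≈ 0.0206 years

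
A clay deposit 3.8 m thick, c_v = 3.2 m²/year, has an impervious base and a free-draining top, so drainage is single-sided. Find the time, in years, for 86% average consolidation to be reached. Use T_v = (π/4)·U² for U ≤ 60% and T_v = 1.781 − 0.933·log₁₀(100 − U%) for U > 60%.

t ≈ 3.21 years

Drainage path length: H_d = H = 3.8 m (single drainage).
U > 60%: T_v = 1.781 − 0.933·log₁₀(100 − 86) = 0.71166.
t = T_v·H_d²/c_v = 0.71166×3.8²/3.2 = 3.211 years.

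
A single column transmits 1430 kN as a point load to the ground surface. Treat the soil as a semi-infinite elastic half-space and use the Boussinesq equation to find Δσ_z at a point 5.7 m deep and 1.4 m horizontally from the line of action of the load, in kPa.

Δσ_z ≈ 18.2 kPa

Boussinesq vertical stress below a point load on an elastic half-space:
Δσ_z = 3P/(2πz²) · [1 + (r/z)²]^(−5/2)
r/z = 1.4/5.7 = 0.24561; [1+(r/z)²]^(−5/2) = 0.86378.
Δσ_z = 3×1430/(2π×5.7²) × 0.86378 = 21.015 × 0.86378 = 18.15 kPa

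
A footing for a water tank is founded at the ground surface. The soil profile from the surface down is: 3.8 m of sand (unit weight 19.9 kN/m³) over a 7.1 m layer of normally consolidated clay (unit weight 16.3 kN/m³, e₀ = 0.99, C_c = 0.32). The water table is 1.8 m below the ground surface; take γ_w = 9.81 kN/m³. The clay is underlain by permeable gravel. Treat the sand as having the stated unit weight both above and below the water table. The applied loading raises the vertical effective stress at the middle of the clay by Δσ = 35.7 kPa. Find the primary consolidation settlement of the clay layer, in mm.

S_c ≈ 185 mm

Mid-depth of clay below the ground surface: z = 3.8 + 7.1/2 = 7.35 m.
Total vertical stress at mid-clay: σ_v = 19.9×3.8 + 16.3×3.55 = 133.48 kPa.
Pore pressure: u = 9.81×(7.35 − 1.8) = 54.446 kPa.
Initial effective stress: σ'_0 = σ_v − u = 133.48 − 54.446 = 79.034 kPa.
Final effective stress: σ'_f = σ'_0 + Δσ = 79.034 + 35.7 = 114.73 kPa.
Normally consolidated clay, so the full stress increment lies on the virgin compression line:
S_c = C_c·H/(1+e₀)·log₁₀(σ'_f/σ'_0) = 0.32×7.1/(1+0.99)×log₁₀(114.73/79.034)
    = 1.1417 × 0.16186 = 0.1848 m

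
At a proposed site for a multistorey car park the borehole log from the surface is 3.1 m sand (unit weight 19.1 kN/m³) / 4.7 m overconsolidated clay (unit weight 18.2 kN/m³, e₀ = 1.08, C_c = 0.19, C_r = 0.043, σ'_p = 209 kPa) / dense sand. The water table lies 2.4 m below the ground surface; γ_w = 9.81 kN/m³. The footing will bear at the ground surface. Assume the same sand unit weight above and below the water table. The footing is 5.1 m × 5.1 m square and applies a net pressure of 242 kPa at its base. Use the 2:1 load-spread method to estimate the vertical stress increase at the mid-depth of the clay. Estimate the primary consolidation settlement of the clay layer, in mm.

Mid-depth of clay below the ground surface: z = 3.1 + 4.7/2 = 5.45 m.
Total vertical stress at mid-clay: σ_v = 19.1×3.1 + 18.2×2.35 = 101.98 kPa.
Pore pressure: u = 9.81×(5.45 − 2.4) = 29.921 kPa.
Initial effective stress: σ'_0 = σ_v − u = 101.98 − 29.921 = 72.059 kPa.
Stress increase at mid-clay by the 2:1 spreading method:
Δσ = qBL/((B+z)(L+z)) = 242×5.1×5.1/((5.1+5.45)(5.1+5.45)) = 56.552 kPa
Final effective stress: σ'_f = 72.059 + 56.552 = 128.61 kPa.
σ'_f = 128.61 ≤ σ'_p = 209 kPa, so the clay remains overconsolidated and only the recompression index applies:
S_c = C_r·H/(1+e₀)·log₁₀(σ'_f/σ'_0) = 0.043×4.7/2.08×log₁₀(128.61/72.059)
    = 0.097163 × 0.25159 = 0.02445 m

S_c ≈ 24.4 mm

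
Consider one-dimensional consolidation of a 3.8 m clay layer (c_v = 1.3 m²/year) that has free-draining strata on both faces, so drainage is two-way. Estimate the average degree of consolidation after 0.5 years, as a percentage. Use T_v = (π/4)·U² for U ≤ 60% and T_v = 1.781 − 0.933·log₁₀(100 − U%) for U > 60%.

U ≈ 47.9 %

Drainage path length: H_d = H/2 = 1.9 m (double drainage).
T_v = c_v·t/H_d² = 1.3×0.5/1.9² = 0.18006.
T_v = 0.18006 corresponds to the U ≤ 60% branch:
U = √(4T_v/π) = 0.4788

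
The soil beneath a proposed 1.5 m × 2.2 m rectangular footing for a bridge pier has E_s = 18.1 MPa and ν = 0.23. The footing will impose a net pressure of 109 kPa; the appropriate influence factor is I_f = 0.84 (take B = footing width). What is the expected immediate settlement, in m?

Immediate (elastic) settlement: S_e = q·B·(1−ν²)/E_s · I_f.
E_s = 18.1 MPa = 18100 kPa.
S_e = 109 × 1.5 × (1 − 0.23²) / 18100 × 0.84
    = 109 × 1.5 × 0.9471 / 18100 × 0.84
    = 0.007186 m

S_e ≈ 0.00719 m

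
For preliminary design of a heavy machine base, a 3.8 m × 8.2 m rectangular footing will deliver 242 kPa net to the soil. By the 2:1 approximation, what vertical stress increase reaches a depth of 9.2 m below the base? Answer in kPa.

By the 2:1 method the load spreads at 1 horizontal : 2 vertical, so at depth z the loaded area has grown by z in each plan dimension:
Δσ = qBL/((B+z)(L+z)) = 242×3.8×8.2/((3.8+9.2)(8.2+9.2)) = 33.337 kPa

Δσ_z ≈ 33.3 kPa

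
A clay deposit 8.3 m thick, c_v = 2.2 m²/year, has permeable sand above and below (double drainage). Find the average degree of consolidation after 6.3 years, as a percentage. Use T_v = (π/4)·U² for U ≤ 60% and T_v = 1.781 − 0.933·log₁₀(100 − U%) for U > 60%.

U ≈ 88.9 %

Drainage path length: H_d = H/2 = 4.15 m (double drainage).
T_v = c_v·t/H_d² = 2.2×6.3/4.15² = 0.80476.
T_v = 0.80476 corresponds to the U > 60% branch:
U = 1 − 10^((1.781 − T_v)/0.933)/100 = 0.8887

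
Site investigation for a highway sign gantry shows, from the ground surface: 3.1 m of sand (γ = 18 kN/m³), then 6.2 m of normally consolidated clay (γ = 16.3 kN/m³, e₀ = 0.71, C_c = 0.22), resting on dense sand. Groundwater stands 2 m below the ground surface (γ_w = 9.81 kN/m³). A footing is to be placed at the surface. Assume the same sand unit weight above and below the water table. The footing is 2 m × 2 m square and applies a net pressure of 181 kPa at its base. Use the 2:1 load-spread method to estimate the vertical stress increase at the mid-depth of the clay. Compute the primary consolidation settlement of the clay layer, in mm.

S_c ≈ 53 mm

Mid-depth of clay below the ground surface: z = 3.1 + 6.2/2 = 6.2 m.
Total vertical stress at mid-clay: σ_v = 18×3.1 + 16.3×3.1 = 106.33 kPa.
Pore pressure: u = 9.81×(6.2 − 2) = 41.202 kPa.
Initial effective stress: σ'_0 = σ_v − u = 106.33 − 41.202 = 65.128 kPa.
Stress increase at mid-clay by the 2:1 spreading method:
Δσ = qBL/((B+z)(L+z)) = 181×2×2/((2+6.2)(2+6.2)) = 10.767 kPa
Final effective stress: σ'_f = σ'_0 + Δσ = 65.128 + 10.767 = 75.895 kPa.
Normally consolidated clay, so the full stress increment lies on the virgin compression line:
S_c = C_c·H/(1+e₀)·log₁₀(σ'_f/σ'_0) = 0.22×6.2/(1+0.71)×log₁₀(75.895/65.128)
    = 0.79766 × 0.066445 = 0.053 m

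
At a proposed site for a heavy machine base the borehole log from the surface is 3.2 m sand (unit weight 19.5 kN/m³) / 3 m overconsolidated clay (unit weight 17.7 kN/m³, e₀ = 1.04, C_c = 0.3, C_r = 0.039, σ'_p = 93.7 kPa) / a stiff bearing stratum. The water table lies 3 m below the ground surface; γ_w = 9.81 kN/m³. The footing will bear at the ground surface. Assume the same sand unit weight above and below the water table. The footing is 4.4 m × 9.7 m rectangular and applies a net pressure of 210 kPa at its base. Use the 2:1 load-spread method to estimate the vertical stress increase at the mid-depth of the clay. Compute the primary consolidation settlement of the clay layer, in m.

S_c ≈ 0.0843 m

Mid-depth of clay below the ground surface: z = 3.2 + 3/2 = 4.7 m.
Total vertical stress at mid-clay: σ_v = 19.5×3.2 + 17.7×1.5 = 88.95 kPa.
Pore pressure: u = 9.81×(4.7 − 3) = 16.677 kPa.
Initial effective stress: σ'_0 = σ_v − u = 88.95 − 16.677 = 72.273 kPa.
Stress increase at mid-clay by the 2:1 spreading method:
Δσ = qBL/((B+z)(L+z)) = 210×4.4×9.7/((4.4+4.7)(9.7+4.7)) = 68.397 kPa
Final effective stress: σ'_f = 72.273 + 68.397 = 140.67 kPa.
σ'_f = 140.67 > σ'_p = 93.7 kPa, so the stress path crosses the preconsolidation pressure — recompression up to σ'_p, then virgin compression beyond:
S_c = H/(1+e₀)·[C_r·log₁₀(σ'_p/σ'_0) + C_c·log₁₀(σ'_f/σ'_p)]
    = 3/2.04 × [0.039×log₁₀(93.7/72.273) + 0.3×log₁₀(140.67/93.7)]
    = 1.4706 × [0.0043978 + 0.052939] = 0.08432 m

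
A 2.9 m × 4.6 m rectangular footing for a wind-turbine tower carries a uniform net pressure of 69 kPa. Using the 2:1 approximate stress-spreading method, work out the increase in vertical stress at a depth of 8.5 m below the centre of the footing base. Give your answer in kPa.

Δσ_z ≈ 6.16 kPa

By the 2:1 method the load spreads at 1 horizontal : 2 vertical, so at depth z the loaded area has grown by z in each plan dimension:
Δσ = qBL/((B+z)(L+z)) = 69×2.9×4.6/((2.9+8.5)(4.6+8.5)) = 6.1635 kPa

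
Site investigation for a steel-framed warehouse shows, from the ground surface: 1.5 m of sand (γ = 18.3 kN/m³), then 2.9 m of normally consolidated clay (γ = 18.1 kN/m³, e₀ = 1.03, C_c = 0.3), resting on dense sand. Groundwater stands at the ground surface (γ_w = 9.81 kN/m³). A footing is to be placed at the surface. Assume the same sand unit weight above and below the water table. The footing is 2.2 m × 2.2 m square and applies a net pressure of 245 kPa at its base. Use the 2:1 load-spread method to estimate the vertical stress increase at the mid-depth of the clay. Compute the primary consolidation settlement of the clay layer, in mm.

Mid-depth of clay below the ground surface: z = 1.5 + 2.9/2 = 2.95 m.
Total vertical stress at mid-clay: σ_v = 18.3×1.5 + 18.1×1.45 = 53.695 kPa.
Pore pressure: u = 9.81×(2.95 − 0) = 28.94 kPa.
Initial effective stress: σ'_0 = σ_v − u = 53.695 − 28.94 = 24.755 kPa.
Stress increase at mid-clay by the 2:1 spreading method:
Δσ = qBL/((B+z)(L+z)) = 245×2.2×2.2/((2.2+2.95)(2.2+2.95)) = 44.709 kPa
Final effective stress: σ'_f = σ'_0 + Δσ = 24.755 + 44.709 = 69.464 kPa.
Normally consolidated clay, so the full stress increment lies on the virgin compression line:
S_c = C_c·H/(1+e₀)·log₁₀(σ'_f/σ'_0) = 0.3×2.9/(1+1.03)×log₁₀(69.464/24.755)
    = 0.42857 × 0.4481 = 0.192 m

S_c ≈ 192 mm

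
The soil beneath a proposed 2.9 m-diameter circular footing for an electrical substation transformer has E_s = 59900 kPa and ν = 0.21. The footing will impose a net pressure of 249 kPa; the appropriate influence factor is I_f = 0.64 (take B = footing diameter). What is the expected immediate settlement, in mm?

Immediate (elastic) settlement: S_e = q·B·(1−ν²)/E_s · I_f.
S_e = 249 × 2.9 × (1 − 0.21²) / 59900 × 0.64
    = 249 × 2.9 × 0.9559 / 59900 × 0.64
    = 0.007375 m = 7.375 mm

S_e ≈ 7.38 mm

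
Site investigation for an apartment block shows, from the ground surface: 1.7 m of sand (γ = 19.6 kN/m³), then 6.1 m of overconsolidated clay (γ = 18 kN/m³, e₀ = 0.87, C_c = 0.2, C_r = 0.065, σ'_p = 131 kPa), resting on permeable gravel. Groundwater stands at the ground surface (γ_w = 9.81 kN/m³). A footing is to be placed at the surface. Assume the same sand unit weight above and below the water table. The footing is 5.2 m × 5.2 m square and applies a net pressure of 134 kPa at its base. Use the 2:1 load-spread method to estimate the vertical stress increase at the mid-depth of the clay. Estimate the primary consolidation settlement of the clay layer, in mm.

S_c ≈ 58.1 mm

Mid-depth of clay below the ground surface: z = 1.7 + 6.1/2 = 4.75 m.
Total vertical stress at mid-clay: σ_v = 19.6×1.7 + 18×3.05 = 88.22 kPa.
Pore pressure: u = 9.81×(4.75 − 0) = 46.598 kPa.
Initial effective stress: σ'_0 = σ_v − u = 88.22 − 46.598 = 41.622 kPa.
Stress increase at mid-clay by the 2:1 spreading method:
Δσ = qBL/((B+z)(L+z)) = 134×5.2×5.2/((5.2+4.75)(5.2+4.75)) = 36.599 kPa
Final effective stress: σ'_f = 41.622 + 36.599 = 78.221 kPa.
σ'_f = 78.221 ≤ σ'_p = 131 kPa, so the clay remains overconsolidated and only the recompression index applies:
S_c = C_r·H/(1+e₀)·log₁₀(σ'_f/σ'_0) = 0.065×6.1/1.87×log₁₀(78.221/41.622)
    = 0.21203 × 0.274 = 0.0581 m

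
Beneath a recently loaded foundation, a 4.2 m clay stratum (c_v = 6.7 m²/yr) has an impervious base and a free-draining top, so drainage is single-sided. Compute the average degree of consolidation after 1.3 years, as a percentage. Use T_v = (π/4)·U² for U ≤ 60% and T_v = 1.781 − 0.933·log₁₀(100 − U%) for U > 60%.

U ≈ 76 %

Drainage path length: H_d = H = 4.2 m (single drainage).
T_v = c_v·t/H_d² = 6.7×1.3/4.2² = 0.49376.
T_v = 0.49376 corresponds to the U > 60% branch:
U = 1 − 10^((1.781 − T_v)/0.933)/100 = 0.7603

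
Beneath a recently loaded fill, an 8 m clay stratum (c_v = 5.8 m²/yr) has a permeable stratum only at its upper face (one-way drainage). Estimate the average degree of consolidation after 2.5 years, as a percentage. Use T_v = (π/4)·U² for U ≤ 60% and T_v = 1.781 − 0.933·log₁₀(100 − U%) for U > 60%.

U ≈ 53.7 %

Drainage path length: H_d = H = 8 m (single drainage).
T_v = c_v·t/H_d² = 5.8×2.5/8² = 0.22656.
T_v = 0.22656 corresponds to the U ≤ 60% branch:
U = √(4T_v/π) = 0.5371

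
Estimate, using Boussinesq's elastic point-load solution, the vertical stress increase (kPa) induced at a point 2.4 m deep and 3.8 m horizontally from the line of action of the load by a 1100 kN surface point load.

Δσ_z ≈ 3.96 kPa

Boussinesq vertical stress below a point load on an elastic half-space:
Δσ_z = 3P/(2πz²) · [1 + (r/z)²]^(−5/2)
r/z = 3.8/2.4 = 1.5833; [1+(r/z)²]^(−5/2) = 0.043419.
Δσ_z = 3×1100/(2π×2.4²) × 0.043419 = 91.183 × 0.043419 = 3.959 kPa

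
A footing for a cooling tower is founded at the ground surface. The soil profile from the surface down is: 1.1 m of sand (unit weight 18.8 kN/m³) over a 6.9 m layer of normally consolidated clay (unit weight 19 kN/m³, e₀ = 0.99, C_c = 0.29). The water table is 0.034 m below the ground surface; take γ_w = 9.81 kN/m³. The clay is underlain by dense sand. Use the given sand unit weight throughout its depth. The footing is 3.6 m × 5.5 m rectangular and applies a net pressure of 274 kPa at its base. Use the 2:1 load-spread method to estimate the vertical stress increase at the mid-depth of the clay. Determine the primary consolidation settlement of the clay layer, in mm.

S_c ≈ 414 mm

Mid-depth of clay below the ground surface: z = 1.1 + 6.9/2 = 4.55 m.
Total vertical stress at mid-clay: σ_v = 18.8×1.1 + 19×3.45 = 86.23 kPa.
Pore pressure: u = 9.81×(4.55 − 0.034) = 44.302 kPa.
Initial effective stress: σ'_0 = σ_v − u = 86.23 − 44.302 = 41.928 kPa.
Stress increase at mid-clay by the 2:1 spreading method:
Δσ = qBL/((B+z)(L+z)) = 274×3.6×5.5/((3.6+4.55)(5.5+4.55)) = 66.236 kPa
Final effective stress: σ'_f = σ'_0 + Δσ = 41.928 + 66.236 = 108.16 kPa.
Normally consolidated clay, so the full stress increment lies on the virgin compression line:
S_c = C_c·H/(1+e₀)·log₁₀(σ'_f/σ'_0) = 0.29×6.9/(1+0.99)×log₁₀(108.16/41.928)
    = 1.0055 × 0.41156 = 0.4138 m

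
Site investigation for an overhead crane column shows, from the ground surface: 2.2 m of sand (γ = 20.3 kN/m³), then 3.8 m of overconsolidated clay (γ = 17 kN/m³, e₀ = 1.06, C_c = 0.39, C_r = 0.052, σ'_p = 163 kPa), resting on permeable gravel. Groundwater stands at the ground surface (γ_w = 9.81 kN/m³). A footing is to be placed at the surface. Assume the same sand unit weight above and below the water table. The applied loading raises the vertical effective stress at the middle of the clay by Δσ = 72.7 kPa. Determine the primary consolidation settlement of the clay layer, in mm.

S_c ≈ 45.5 mm

Mid-depth of clay below the ground surface: z = 2.2 + 3.8/2 = 4.1 m.
Total vertical stress at mid-clay: σ_v = 20.3×2.2 + 17×1.9 = 76.96 kPa.
Pore pressure: u = 9.81×(4.1 − 0) = 40.221 kPa.
Initial effective stress: σ'_0 = σ_v − u = 76.96 − 40.221 = 36.739 kPa.
Final effective stress: σ'_f = 36.739 + 72.7 = 109.44 kPa.
σ'_f = 109.44 ≤ σ'_p = 163 kPa, so the clay remains overconsolidated and only the recompression index applies:
S_c = C_r·H/(1+e₀)·log₁₀(σ'_f/σ'_0) = 0.052×3.8/2.06×log₁₀(109.44/36.739)
    = 0.095924 × 0.47405 = 0.04547 m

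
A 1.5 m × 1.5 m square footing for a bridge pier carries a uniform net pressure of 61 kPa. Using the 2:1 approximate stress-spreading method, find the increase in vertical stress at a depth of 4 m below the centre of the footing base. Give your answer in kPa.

Δσ_z ≈ 4.54 kPa

By the 2:1 method the load spreads at 1 horizontal : 2 vertical, so at depth z the loaded area has grown by z in each plan dimension:
Δσ = qBL/((B+z)(L+z)) = 61×1.5×1.5/((1.5+4)(1.5+4)) = 4.5372 kPa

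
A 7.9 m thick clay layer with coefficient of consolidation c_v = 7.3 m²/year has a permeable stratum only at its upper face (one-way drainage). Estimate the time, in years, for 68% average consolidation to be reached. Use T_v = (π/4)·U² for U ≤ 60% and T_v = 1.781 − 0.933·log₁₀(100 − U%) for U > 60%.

Drainage path length: H_d = H = 7.9 m (single drainage).
U > 60%: T_v = 1.781 − 0.933·log₁₀(100 − 68) = 0.3767.
t = T_v·H_d²/c_v = 0.3767×7.9²/7.3 = 3.221 years.

t ≈ 3.22 years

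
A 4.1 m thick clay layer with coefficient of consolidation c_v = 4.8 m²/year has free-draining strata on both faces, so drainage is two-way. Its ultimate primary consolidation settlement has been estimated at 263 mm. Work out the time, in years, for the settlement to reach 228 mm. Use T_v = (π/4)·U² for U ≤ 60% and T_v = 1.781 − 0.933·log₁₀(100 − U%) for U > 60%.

t ≈ 0.641 years

Drainage path length: H_d = H/2 = 2.05 m (double drainage).
U = S(t)/S_ult = 228/263 = 0.8669.
U > 60%: T_v = 1.781 − 0.933·log₁₀(100 − 86.692) = 0.7322.
t = T_v·H_d²/c_v = 0.7322×2.05²/4.8 = 0.6411 years.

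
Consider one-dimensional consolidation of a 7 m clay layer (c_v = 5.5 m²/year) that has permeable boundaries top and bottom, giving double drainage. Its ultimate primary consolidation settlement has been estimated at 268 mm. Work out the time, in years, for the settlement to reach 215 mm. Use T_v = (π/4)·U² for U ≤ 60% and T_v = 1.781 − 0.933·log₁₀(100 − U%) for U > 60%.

t ≈ 1.27 years

Drainage path length: H_d = H/2 = 3.5 m (double drainage).
U = S(t)/S_ult = 215/268 = 0.8022.
U > 60%: T_v = 1.781 − 0.933·log₁₀(100 − 80.224) = 0.5717.
t = T_v·H_d²/c_v = 0.5717×3.5²/5.5 = 1.273 years.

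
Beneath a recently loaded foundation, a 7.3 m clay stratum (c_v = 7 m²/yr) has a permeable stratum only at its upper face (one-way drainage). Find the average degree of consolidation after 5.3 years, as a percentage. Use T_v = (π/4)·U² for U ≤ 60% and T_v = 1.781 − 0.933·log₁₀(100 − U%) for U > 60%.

U ≈ 85.5 %

Drainage path length: H_d = H = 7.3 m (single drainage).
T_v = c_v·t/H_d² = 7×5.3/7.3² = 0.69619.
T_v = 0.69619 corresponds to the U > 60% branch:
U = 1 − 10^((1.781 − T_v)/0.933)/100 = 0.8546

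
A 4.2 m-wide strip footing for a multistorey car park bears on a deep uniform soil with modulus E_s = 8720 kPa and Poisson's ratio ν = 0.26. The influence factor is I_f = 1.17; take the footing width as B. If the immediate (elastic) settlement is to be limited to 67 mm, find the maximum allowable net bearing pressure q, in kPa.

q ≈ 128 kPa

S_e = q·B·(1−ν²)/E_s · I_f  ⇒  q = S_e·E_s / (B·(1−ν²)·I_f).
q = 0.067 × 8720 / (4.2 × 0.9324 × 1.17) = 127.5 kPa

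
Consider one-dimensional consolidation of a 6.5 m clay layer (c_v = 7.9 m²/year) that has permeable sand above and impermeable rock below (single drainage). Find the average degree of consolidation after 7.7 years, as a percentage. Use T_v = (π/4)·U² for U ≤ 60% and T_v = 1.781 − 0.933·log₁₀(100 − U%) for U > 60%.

Drainage path length: H_d = H = 6.5 m (single drainage).
T_v = c_v·t/H_d² = 7.9×7.7/6.5² = 1.4398.
T_v = 1.4398 corresponds to the U > 60% branch:
U = 1 − 10^((1.781 − T_v)/0.933)/100 = 0.9768

U ≈ 97.7 %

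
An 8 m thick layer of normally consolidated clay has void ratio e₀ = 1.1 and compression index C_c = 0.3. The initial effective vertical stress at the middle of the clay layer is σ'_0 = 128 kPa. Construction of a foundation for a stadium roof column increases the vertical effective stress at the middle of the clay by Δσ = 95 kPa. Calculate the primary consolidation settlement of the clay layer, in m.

Final effective stress: σ'_f = σ'_0 + Δσ = 128 + 95 = 223 kPa.
Normally consolidated clay, so the full stress increment lies on the virgin compression line:
S_c = C_c·H/(1+e₀)·log₁₀(σ'_f/σ'_0) = 0.3×8/(1+1.1)×log₁₀(223/128)
    = 1.1429 × 0.24109 = 0.2755 m

S_c ≈ 0.276 m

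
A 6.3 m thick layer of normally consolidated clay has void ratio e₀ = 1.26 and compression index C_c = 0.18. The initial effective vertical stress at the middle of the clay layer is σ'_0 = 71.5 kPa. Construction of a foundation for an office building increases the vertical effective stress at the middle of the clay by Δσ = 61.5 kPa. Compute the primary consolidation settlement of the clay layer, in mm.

Final effective stress: σ'_f = σ'_0 + Δσ = 71.5 + 61.5 = 133 kPa.
Normally consolidated clay, so the full stress increment lies on the virgin compression line:
S_c = C_c·H/(1+e₀)·log₁₀(σ'_f/σ'_0) = 0.18×6.3/(1+1.26)×log₁₀(133/71.5)
    = 0.50177 × 0.26955 = 0.1353 m

S_c ≈ 135 mm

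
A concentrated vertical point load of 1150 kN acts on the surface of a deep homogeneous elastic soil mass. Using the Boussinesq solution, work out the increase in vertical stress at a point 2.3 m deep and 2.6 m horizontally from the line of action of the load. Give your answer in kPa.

Boussinesq vertical stress below a point load on an elastic half-space:
Δσ_z = 3P/(2πz²) · [1 + (r/z)²]^(−5/2)
r/z = 2.6/2.3 = 1.1304; [1+(r/z)²]^(−5/2) = 0.12769.
Δσ_z = 3×1150/(2π×2.3²) × 0.12769 = 103.8 × 0.12769 = 13.25 kPa

Δσ_z ≈ 13.3 kPa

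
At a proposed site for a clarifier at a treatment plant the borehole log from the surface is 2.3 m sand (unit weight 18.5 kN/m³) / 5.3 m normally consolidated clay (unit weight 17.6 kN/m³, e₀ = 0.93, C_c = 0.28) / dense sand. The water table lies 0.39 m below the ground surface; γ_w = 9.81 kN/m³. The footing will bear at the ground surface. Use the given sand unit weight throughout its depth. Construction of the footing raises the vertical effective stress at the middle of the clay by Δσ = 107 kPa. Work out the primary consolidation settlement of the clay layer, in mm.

Mid-depth of clay below the ground surface: z = 2.3 + 5.3/2 = 4.95 m.
Total vertical stress at mid-clay: σ_v = 18.5×2.3 + 17.6×2.65 = 89.19 kPa.
Pore pressure: u = 9.81×(4.95 − 0.39) = 44.734 kPa.
Initial effective stress: σ'_0 = σ_v − u = 89.19 − 44.734 = 44.456 kPa.
Final effective stress: σ'_f = σ'_0 + Δσ = 44.456 + 107 = 151.46 kPa.
Normally consolidated clay, so the full stress increment lies on the virgin compression line:
S_c = C_c·H/(1+e₀)·log₁₀(σ'_f/σ'_0) = 0.28×5.3/(1+0.93)×log₁₀(151.46/44.456)
    = 0.76891 × 0.53237 = 0.4093 m

S_c ≈ 409 mm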